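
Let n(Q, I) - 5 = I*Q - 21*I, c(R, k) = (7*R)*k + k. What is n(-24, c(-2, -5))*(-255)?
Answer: 744600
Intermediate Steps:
c(R, k) = k + 7*R*k (c(R, k) = 7*R*k + k = k + 7*R*k)
n(Q, I) = 5 - 21*I + I*Q (n(Q, I) = 5 + (I*Q - 21*I) = 5 + (-21*I + I*Q) = 5 - 21*I + I*Q)
n(-24, c(-2, -5))*(-255) = (5 - (-105)*(1 + 7*(-2)) - 5*(1 + 7*(-2))*(-24))*(-255) = (5 - (-105)*(1 - 14) - 5*(1 - 14)*(-24))*(-255) = (5 - (-105)*(-13) - 5*(-13)*(-24))*(-255) = (5 - 21*65 + 65*(-24))*(-255) = (5 - 1365 - 1560)*(-255) = -2920*(-255) = 744600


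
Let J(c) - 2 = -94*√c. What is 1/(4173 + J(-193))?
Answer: 4175/19135973 + 94*I*√193/19135973 ≈ 0.00021818 + 6.8243e-5*I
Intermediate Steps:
J(c) = 2 - 94*√c
1/(4173 + J(-193)) = 1/(4173 + (2 - 94*I*√193)) = 1/(4175 - 94*I*√193)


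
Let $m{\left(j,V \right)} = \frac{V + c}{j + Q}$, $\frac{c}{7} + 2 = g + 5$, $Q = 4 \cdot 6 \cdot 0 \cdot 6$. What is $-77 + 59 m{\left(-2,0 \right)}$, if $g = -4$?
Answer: $\frac{259}{2} \approx 129.5$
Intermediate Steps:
$Q = 0$ ($Q = 24 \cdot 0 = 0$)
$c = -7$ ($c = -14 + 7 \left(-4 + 5\right) = -14 + 7 \cdot 1 = -14 + 7 = -7$)
$m{\left(j,V \right)} = \frac{-7 + V}{j}$ ($m{\left(j,V \right)} = \frac{V - 7}{j + 0} = \frac{-7 + V}{j}$)
$-77 + 59 m{\left(-2,0 \right)} = -77 + 59 \frac{-7 + 0}{-2} = -77 + 59 \left(\left(- \frac{1}{2}\right) \left(-7\right)\right) = -77 + 59 \cdot \frac{7}{2} = -77 + \frac{413}{2} = \frac{259}{2}$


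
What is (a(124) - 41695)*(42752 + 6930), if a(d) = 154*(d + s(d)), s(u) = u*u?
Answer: 116519443010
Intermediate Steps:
s(u) = u²
a(d) = 154*d + 154*d² (a(d) = 154*(d + d²) = 154*d + 154*d²)
(a(124) - 41695)*(42752 + 6930) = (154*124*(1 + 124) - 41695)*(42752 + 6930) = (154*124*125 - 41695)*49682 = (2387000 - 41695)*49682 = 2345305*49682 = 116519443010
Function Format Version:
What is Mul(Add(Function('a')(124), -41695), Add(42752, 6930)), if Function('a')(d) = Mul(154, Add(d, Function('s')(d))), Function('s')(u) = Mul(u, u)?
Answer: 116519443010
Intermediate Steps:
Function('s')(u) = Pow(u, 2)
Function('a')(d) = Add(Mul(154, d), Mul(154, Pow(d, 2))) (Function('a')(d) = Mul(154, Add(d, Pow(d, 2))) = Add(Mul(154, d), Mul(154, Pow(d, 2))))
Mul(Add(Function('a')(124), -41695), Add(42752, 6930)) = Mul(Add(Mul(154, 124, Add(1, 124)), -41695), Add(42752, 6930)) = Mul(Add(Mul(154, 124, 125), -41695), 49682) = Mul(Add(2387000, -41695), 49682) = Mul(2345305, 49682) = 116519443010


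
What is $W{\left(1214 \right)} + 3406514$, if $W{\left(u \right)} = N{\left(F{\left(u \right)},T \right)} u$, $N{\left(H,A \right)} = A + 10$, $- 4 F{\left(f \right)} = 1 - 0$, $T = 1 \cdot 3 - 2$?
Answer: $3419868$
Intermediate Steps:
$T = 1$ ($T = 3 - 2 = 1$)
$F{\left(f \right)} = - \frac{1}{4}$ ($F{\left(f \right)} = - \frac{1 - 0}{4} = - \frac{1 + 0}{4} = \left(- \frac{1}{4}\right) 1 = - \frac{1}{4}$)
$N{\left(H,A \right)} = 10 + A$
$W{\left(u \right)} = 11 u$ ($W{\left(u \right)} = \left(10 + 1\right) u = 11 u$)
$W{\left(1214 \right)} + 3406514 = 11 \cdot 1214 + 3406514 = 13354 + 3406514 = 3419868$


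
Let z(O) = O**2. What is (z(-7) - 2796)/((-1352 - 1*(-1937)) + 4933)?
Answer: -2747/5518 ≈ -0.49783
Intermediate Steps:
(z(-7) - 2796)/((-1352 - 1*(-1937)) + 4933) = ((-7)**2 - 2796)/((-1352 - 1*(-1937)) + 4933) = (49 - 2796)/((-1352 + 1937) + 4933) = -2747/(585 + 4933) = -2747/5518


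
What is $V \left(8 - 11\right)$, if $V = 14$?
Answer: $-42$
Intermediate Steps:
$V \left(8 - 11\right) = 14 \left(8 - 11\right) = 14 \left(-3\right) = -42$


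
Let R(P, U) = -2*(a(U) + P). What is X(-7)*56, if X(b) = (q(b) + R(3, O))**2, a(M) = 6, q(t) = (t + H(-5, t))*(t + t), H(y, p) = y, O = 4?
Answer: 1260000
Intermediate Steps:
q(t) = 2*t*(-5 + t) (q(t) = (t - 5)*(t + t) = (-5 + t)*(2*t) = 2*t*(-5 + t))
R(P, U) = -12 - 2*P (R(P, U) = -2*(6 + P) = -12 - 2*P)
X(b) = (-18 + 2*b*(-5 + b))**2 (X(b) = (2*b*(-5 + b) + (-12 - 2*3))**2 = (2*b*(-5 + b) + (-12 - 6))**2 = (2*b*(-5 + b) - 18)**2 = (-18 + 2*b*(-5 + b))**2)
X(-7)*56 = (4*(-9 - 7*(-5 - 7))**2)*56 = (4*(-9 - 7*(-12))**2)*56 = (4*(-9 + 84)**2)*56 = (4*75**2)*56 = (4*5625)*56 = 22500*56 = 1260000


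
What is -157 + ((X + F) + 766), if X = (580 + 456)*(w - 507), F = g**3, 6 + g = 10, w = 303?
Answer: -210671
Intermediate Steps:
g = 4 (g = -6 + 10 = 4)
F = 64 (F = 4**3 = 64)
X = -211344 (X = (580 + 456)*(303 - 507) = 1036*(-204) = -211344)
-157 + ((X + F) + 766) = -157 + ((-211344 + 64) + 766) = -157 + (-211280 + 766) = -157 - 210514 = -210671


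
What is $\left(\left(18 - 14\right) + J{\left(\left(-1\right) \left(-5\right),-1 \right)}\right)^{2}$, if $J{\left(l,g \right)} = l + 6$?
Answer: $225$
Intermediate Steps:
$J{\left(l,g \right)} = 6 + l$
$\left(\left(18 - 14\right) + J{\left(\left(-1\right) \left(-5\right),-1 \right)}\right)^{2} = \left(\left(18 - 14\right) + \left(6 - -5\right)\right)^{2} = \left(\left(18 - 14\right) + \left(6 + 5\right)\right)^{2} = \left(4 + 11\right)^{2} = 15^{2} = 225$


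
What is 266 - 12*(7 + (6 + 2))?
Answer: 86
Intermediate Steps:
266 - 12*(7 + (6 + 2)) = 266 - 12*(7 + 8) = 266 - 12*15 = 266 - 1*180 = 266 - 180 = 86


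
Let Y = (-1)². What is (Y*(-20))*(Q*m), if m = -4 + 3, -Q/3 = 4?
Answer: -240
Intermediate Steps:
Q = -12 (Q = -3*4 = -12)
Y = 1
m = -1
(Y*(-20))*(Q*m) = (1*(-20))*(-12*(-1)) = -20*12 = -240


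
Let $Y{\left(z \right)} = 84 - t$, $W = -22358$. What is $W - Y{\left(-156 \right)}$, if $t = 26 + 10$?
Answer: $-22406$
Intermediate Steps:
$t = 36$
$Y{\left(z \right)} = 48$ ($Y{\left(z \right)} = 84 - 36 = 48$)
$W - Y{\left(-156 \right)} = -22358 - 48 = -22406$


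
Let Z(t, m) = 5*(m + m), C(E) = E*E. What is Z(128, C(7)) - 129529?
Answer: -129039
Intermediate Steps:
C(E) = E²
Z(t, m) = 10*m (Z(t, m) = 5*(2*m) = 10*m)
Z(128, C(7)) - 129529 = 10*7² - 129529 = 10*49 - 129529 = 490 - 129529 = -129039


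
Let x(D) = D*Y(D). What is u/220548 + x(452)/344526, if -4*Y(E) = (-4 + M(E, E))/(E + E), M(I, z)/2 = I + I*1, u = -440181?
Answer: -12641961065/6332043354 ≈ -1.9965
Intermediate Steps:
M(I, z) = 4*I (M(I, z) = 2*(I + I*1) = 2*(I + I) = 2*(2*I) = 4*I)
Y(E) = -(-4 + 4*E)/(8*E) (Y(E) = -(-4 + 4*E)/(4*(E + E)) = -(-4 + 4*E)/(4*(2*E)) = -(-4 + 4*E)*1/(2*E)/4 = -(-4 + 4*E)/(8*E))
x(D) = 1/2 - D/2 (x(D) = D*((1 - D)/(2*D)) = 1/2 - D/2)
u/220548 + x(452)/344526 = -440181/220548 + (1/2 - 1/2*452)/344526 = -440181*1/220548 + (1/2 - 226)*(1/344526) = -146727/73516 - 451/2*1/344526 = -146727/73516 - 451/689052 = -12641961065/6332043354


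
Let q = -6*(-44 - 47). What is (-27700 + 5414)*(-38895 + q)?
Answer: 854645814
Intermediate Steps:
q = 546 (q = -6*(-91) = 546)
(-27700 + 5414)*(-38895 + q) = (-27700 + 5414)*(-38895 + 546) = -22286*(-38349) = 854645814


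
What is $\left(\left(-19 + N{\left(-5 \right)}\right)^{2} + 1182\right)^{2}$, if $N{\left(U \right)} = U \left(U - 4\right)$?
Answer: $3452164$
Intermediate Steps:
$N{\left(U \right)} = U \left(-4 + U\right)$
$\left(\left(-19 + N{\left(-5 \right)}\right)^{2} + 1182\right)^{2} = \left(\left(-19 - 5 \left(-4 - 5\right)\right)^{2} + 1182\right)^{2} = \left(\left(-19 - -45\right)^{2} + 1182\right)^{2} = \left(\left(-19 + 45\right)^{2} + 1182\right)^{2} = \left(26^{2} + 1182\right)^{2} = \left(676 + 1182\right)^{2} = 1858^{2} = 3452164$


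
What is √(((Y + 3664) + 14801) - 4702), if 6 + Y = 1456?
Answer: √15213 ≈ 123.34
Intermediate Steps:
Y = 1450 (Y = -6 + 1456 = 1450)
√(((Y + 3664) + 14801) - 4702) = √(((1450 + 3664) + 14801) - 4702) = √((5114 + 14801) - 4702) = √(19915 - 4702) = √15213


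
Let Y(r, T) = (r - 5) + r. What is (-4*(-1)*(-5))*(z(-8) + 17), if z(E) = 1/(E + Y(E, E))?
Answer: -9840/29 ≈ -339.31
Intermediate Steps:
Y(r, T) = -5 + 2*r (Y(r, T) = (-5 + r) + r = -5 + 2*r)
z(E) = 1/(-5 + 3*E) (z(E) = 1/(E + (-5 + 2*E)) = 1/(-5 + 3*E))
(-4*(-1)*(-5))*(z(-8) + 17) = (-4*(-1)*(-5))*(1/(-5 + 3*(-8)) + 17) = (4*(-5))*(1/(-5 - 24) + 17) = -20*(1/(-29) + 17) = -20*(-1/29 + 17) = -20*492/29 = -9840/29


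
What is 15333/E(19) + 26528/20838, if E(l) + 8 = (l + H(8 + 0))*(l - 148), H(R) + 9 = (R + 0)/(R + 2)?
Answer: -705845051/72995514 ≈ -9.6697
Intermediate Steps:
H(R) = -9 + R/(2 + R) (H(R) = -9 + (R + 0)/(R + 2) = -9 + R/(2 + R))
E(l) = -8 + (-148 + l)*(-41/5 + l) (E(l) = -8 + (l + 2*(-9 - 4*(8 + 0))/(2 + (8 + 0)))*(l - 148) = -8 + (l + 2*(-9 - 4*8)/(2 + 8))*(-148 + l) = -8 + (l + 2*(-9 - 32)/10)*(-148 + l) = -8 + (l + 2*(⅒)*(-41))*(-148 + l) = -8 + (l - 41/5)*(-148 + l) = -8 + (-41/5 + l)*(-148 + l) = -8 + (-148 + l)*(-41/5 + l))
15333/E(19) + 26528/20838 = 15333/(6028/5 + 19² - 781/5*19) + 26528/20838 = 15333/(6028/5 + 361 - 14839/5) + 26528*(1/20838) = 15333/(-7006/5) + 13264/10419 = 15333*(-5/7006) + 13264/10419 = -76665/7006 + 13264/10419 = -705845051/72995514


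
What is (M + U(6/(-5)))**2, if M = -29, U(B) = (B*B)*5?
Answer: 11881/25 ≈ 475.24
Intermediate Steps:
U(B) = 5*B**2 (U(B) = B**2*5 = 5*B**2)
(M + U(6/(-5)))**2 = (-29 + 5*(6/(-5))**2)**2 = (-29 + 5*(6*(-1/5))**2)**2 = (-29 + 5*(-6/5)**2)**2 = (-29 + 5*(36/25))**2 = (-29 + 36/5)**2 = (-109/5)**2 = 11881/25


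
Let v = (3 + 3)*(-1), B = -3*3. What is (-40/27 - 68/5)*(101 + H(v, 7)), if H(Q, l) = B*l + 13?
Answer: -34612/45 ≈ -769.16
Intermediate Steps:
B = -9
v = -6 (v = 6*(-1) = -6)
H(Q, l) = 13 - 9*l (H(Q, l) = -9*l + 13 = 13 - 9*l)
(-40/27 - 68/5)*(101 + H(v, 7)) = (-40/27 - 68/5)*(101 + (13 - 9*7)) = (-40*1/27 - 68*1/5)*(101 + (13 - 63)) = (-40/27 - 68/5)*(101 - 50) = -2036/135*51 = -34612/45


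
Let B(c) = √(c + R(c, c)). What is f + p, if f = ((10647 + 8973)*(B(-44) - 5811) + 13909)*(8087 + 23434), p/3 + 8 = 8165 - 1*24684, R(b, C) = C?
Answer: -3593328202212 + 1236884040*I*√22 ≈ -3.5933e+12 + 5.8015e+9*I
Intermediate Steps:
B(c) = √2*√c (B(c) = √(c + c) = √(2*c) = √2*√c)
p = -49581 (p = -24 + 3*(8165 - 1*24684) = -24 + 3*(8165 - 24684) = -24 + 3*(-16519) = -24 - 49557 = -49581)
f = -3593328152631 + 1236884040*I*√22 (f = ((10647 + 8973)*(√2*√(-44) - 5811) + 13909)*(8087 + 23434) = (19620*(√2*(2*I*√11) - 5811) + 13909)*31521 = (19620*(2*I*√22 - 5811) + 13909)*31521 = (19620*(-5811 + 2*I*√22) + 13909)*31521 = ((-114011820 + 39240*I*√22) + 13909)*31521 = (-113997911 + 39240*I*√22)*31521 = -3593328152631 + 1236884040*I*√22 ≈ -3.5933e+12 + 5.8015e+9*I)
f + p = (-3593328152631 + 1236884040*I*√22) - 49581 = -3593328202212 + 1236884040*I*√22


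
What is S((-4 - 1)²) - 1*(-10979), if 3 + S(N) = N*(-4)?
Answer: 10876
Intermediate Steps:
S(N) = -3 - 4*N (S(N) = -3 + N*(-4) = -3 - 4*N)
S((-4 - 1)²) - 1*(-10979) = (-3 - 4*(-4 - 1)²) - 1*(-10979) = (-3 - 4*(-5)²) + 10979 = (-3 - 4*25) + 10979 = (-3 - 100) + 10979 = -103 + 10979 = 10876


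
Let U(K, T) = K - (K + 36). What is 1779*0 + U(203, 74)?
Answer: -36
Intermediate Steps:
U(K, T) = -36 (U(K, T) = K - (36 + K) = K + (-36 - K) = -36)
1779*0 + U(203, 74) = 1779*0 - 36 = 0 - 36 = -36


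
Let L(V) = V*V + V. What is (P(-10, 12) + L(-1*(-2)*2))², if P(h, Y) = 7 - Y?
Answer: 225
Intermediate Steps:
L(V) = V + V² (L(V) = V² + V = V + V²)
(P(-10, 12) + L(-1*(-2)*2))² = ((7 - 1*12) + (-1*(-2)*2)*(1 - 1*(-2)*2))² = ((7 - 12) + (2*2)*(1 + 2*2))² = (-5 + 4*(1 + 4))² = (-5 + 4*5)² = (-5 + 20)² = 15² = 225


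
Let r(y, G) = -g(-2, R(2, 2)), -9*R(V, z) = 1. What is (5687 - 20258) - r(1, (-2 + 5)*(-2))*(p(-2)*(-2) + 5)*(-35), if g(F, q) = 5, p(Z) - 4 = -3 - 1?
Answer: -15446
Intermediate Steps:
p(Z) = 0 (p(Z) = 4 + (-3 - 1) = 4 - 4 = 0)
R(V, z) = -⅑ (R(V, z) = -⅑*1 = -⅑)
r(y, G) = -5 (r(y, G) = -1*5 = -5)
(5687 - 20258) - r(1, (-2 + 5)*(-2))*(p(-2)*(-2) + 5)*(-35) = (5687 - 20258) - (-5*(0*(-2) + 5))*(-35) = -14571 - (-5*(0 + 5))*(-35) = -14571 - (-5*5)*(-35) = -14571 - (-25)*(-35) = -14571 - 1*875 = -14571 - 875 = -15446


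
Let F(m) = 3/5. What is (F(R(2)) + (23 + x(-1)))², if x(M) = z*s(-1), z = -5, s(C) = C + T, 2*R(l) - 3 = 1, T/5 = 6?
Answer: 368449/25 ≈ 14738.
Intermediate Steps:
T = 30 (T = 5*6 = 30)
R(l) = 2 (R(l) = 3/2 + (½)*1 = 3/2 + ½ = 2)
s(C) = 30 + C (s(C) = C + 30 = 30 + C)
x(M) = -145 (x(M) = -5*(30 - 1) = -5*29 = -145)
F(m) = ⅗ (F(m) = 3*(⅕) = ⅗)
(F(R(2)) + (23 + x(-1)))² = (⅗ + (23 - 145))² = (⅗ - 122)² = (-607/5)² = 368449/25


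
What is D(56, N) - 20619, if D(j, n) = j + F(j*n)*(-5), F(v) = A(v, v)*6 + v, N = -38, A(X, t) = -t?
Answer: -73763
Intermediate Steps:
F(v) = -5*v (F(v) = -v*6 + v = -6*v + v = -5*v)
D(j, n) = j + 25*j*n (D(j, n) = j - 5*j*n*(-5) = j + 25*j*n)
D(56, N) - 20619 = 56*(1 + 25*(-38)) - 20619 = 56*(1 - 950) - 20619 = 56*(-949) - 20619 = -53144 - 20619 = -73763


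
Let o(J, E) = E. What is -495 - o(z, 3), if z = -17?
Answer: -498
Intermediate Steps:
-495 - o(z, 3) = -495 - 1*3 = -495 - 3 = -498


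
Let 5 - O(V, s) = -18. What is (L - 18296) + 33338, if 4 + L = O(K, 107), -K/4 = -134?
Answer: 15061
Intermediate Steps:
K = 536 (K = -4*(-134) = 536)
O(V, s) = 23 (O(V, s) = 5 - 1*(-18) = 5 + 18 = 23)
L = 19 (L = -4 + 23 = 19)
(L - 18296) + 33338 = (19 - 18296) + 33338 = -18277 + 33338 = 15061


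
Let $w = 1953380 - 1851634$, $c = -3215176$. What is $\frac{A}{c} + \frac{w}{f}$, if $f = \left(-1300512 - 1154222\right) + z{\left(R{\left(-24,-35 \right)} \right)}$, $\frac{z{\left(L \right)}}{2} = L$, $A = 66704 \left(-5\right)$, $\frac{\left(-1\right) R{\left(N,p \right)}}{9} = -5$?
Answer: $\frac{30721348099}{493257029834} \approx 0.062283$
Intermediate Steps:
$R{\left(N,p \right)} = 45$ ($R{\left(N,p \right)} = \left(-9\right) \left(-5\right) = 45$)
$A = -333520$
$z{\left(L \right)} = 2 L$
$f = -2454644$ ($f = \left(-1300512 - 1154222\right) + 2 \cdot 45 = -2454734 + 90 = -2454644$)
$w = 101746$
$\frac{A}{c} + \frac{w}{f} = - \frac{333520}{-3215176} + \frac{101746}{-2454644} = \left(-333520\right) \left(- \frac{1}{3215176}\right) + 101746 \left(- \frac{1}{2454644}\right) = \frac{41690}{401897} - \frac{50873}{1227322} = \frac{30721348099}{493257029834}$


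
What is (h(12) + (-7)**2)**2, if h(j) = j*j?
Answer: 37249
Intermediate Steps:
h(j) = j**2
(h(12) + (-7)**2)**2 = (12**2 + (-7)**2)**2 = (144 + 49)**2 = 193**2 = 37249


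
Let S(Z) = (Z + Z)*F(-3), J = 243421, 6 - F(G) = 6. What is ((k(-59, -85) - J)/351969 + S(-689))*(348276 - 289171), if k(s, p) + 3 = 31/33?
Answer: -474788159905/11614977 ≈ -40877.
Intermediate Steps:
F(G) = 0 (F(G) = 6 - 1*6 = 6 - 6 = 0)
k(s, p) = -68/33 (k(s, p) = -3 + 31/33 = -68/33)
S(Z) = 0 (S(Z) = (Z + Z)*0 = (2*Z)*0 = 0)
((k(-59, -85) - J)/351969 + S(-689))*(348276 - 289171) = ((-68/33 - 1*243421)/351969 + 0)*(348276 - 289171) = ((-68/33 - 243421)*(1/351969) + 0)*59105 = (-8032961/33*1/351969 + 0)*59105 = (-8032961/11614977 + 0)*59105 = -8032961/11614977*59105 = -474788159905/11614977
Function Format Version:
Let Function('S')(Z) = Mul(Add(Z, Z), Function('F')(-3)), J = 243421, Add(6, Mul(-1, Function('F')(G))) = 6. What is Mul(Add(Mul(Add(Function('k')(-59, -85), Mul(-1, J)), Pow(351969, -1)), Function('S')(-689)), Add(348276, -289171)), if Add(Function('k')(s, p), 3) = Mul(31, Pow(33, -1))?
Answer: Rational(-474788159905, 11614977) ≈ -40877.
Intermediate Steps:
Function('F')(G) = 0 (Function('F')(G) = Add(6, Mul(-1, 6)) = Add(6, -6) = 0)
Function('k')(s, p) = Rational(-68, 33) (Function('k')(s, p) = Add(-3, Mul(31, Pow(33, -1))) = Add(-3, Mul(31, Rational(1, 33))) = Add(-3, Rational(31, 33)) = Rational(-68, 33))
Function('S')(Z) = 0 (Function('S')(Z) = Mul(Add(Z, Z), 0) = Mul(Mul(2, Z), 0) = 0)
Mul(Add(Mul(Add(Function('k')(-59, -85), Mul(-1, J)), Pow(351969, -1)), Function('S')(-689)), Add(348276, -289171)) = Mul(Add(Mul(Add(Rational(-68, 33), Mul(-1, 243421)), Pow(351969, -1)), 0), Add(348276, -289171)) = Mul(Add(Mul(Add(Rational(-68, 33), -243421), Rational(1, 351969)), 0), 59105) = Mul(Add(Mul(Rational(-8032961, 33), Rational(1, 351969)), 0), 59105) = Mul(Add(Rational(-8032961, 11614977), 0), 59105) = Mul(Rational(-8032961, 11614977), 59105) = Rational(-474788159905, 11614977)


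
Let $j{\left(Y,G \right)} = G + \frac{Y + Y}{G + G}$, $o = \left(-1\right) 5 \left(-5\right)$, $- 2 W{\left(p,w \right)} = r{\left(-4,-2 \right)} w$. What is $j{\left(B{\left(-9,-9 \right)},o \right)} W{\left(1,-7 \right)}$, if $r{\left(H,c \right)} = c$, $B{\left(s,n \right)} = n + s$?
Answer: $- \frac{4249}{25} \approx -169.96$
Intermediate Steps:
$W{\left(p,w \right)} = w$ ($W{\left(p,w \right)} = - \frac{\left(-2\right) w}{2} = w$)
$o = 25$ ($o = \left(-5\right) \left(-5\right) = 25$)
$j{\left(Y,G \right)} = G + \frac{Y}{G}$ ($j{\left(Y,G \right)} = G + \frac{2 Y}{2 G} = G + 2 Y \frac{1}{2 G} = G + \frac{Y}{G}$)
$j{\left(B{\left(-9,-9 \right)},o \right)} W{\left(1,-7 \right)} = \left(25 + \frac{-9 - 9}{25}\right) \left(-7\right) = \left(25 - \frac{18}{25}\right) \left(-7\right) = \frac{607}{25} \left(-7\right) = - \frac{4249}{25}$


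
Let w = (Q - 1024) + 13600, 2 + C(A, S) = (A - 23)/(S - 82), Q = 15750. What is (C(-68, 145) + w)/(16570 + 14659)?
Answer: 23173/25551 ≈ 0.90693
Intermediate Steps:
C(A, S) = -2 + (-23 + A)/(-82 + S) (C(A, S) = -2 + (A - 23)/(S - 82) = -2 + (-23 + A)/(-82 + S))
w = 28326 (w = (15750 - 1024) + 13600 = 14726 + 13600 = 28326)
(C(-68, 145) + w)/(16570 + 14659) = ((141 - 68 - 2*145)/(-82 + 145) + 28326)/(16570 + 14659) = ((141 - 68 - 290)/63 + 28326)/31229 = ((1/63)*(-217) + 28326)*(1/31229) = (-31/9 + 28326)*(1/31229) = (254903/9)*(1/31229) = 23173/25551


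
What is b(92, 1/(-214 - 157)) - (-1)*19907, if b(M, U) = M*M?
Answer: 28371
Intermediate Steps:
b(M, U) = M²
b(92, 1/(-214 - 157)) - (-1)*19907 = 92² - (-1)*19907 = 8464 - 1*(-19907) = 8464 + 19907 = 28371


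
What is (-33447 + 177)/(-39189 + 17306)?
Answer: 33270/21883 ≈ 1.5204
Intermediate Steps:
(-33447 + 177)/(-39189 + 17306) = -33270/(-21883) = -33270*(-1/21883) = 33270/21883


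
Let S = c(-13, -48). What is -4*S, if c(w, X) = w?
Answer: 52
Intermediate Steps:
S = -13
-4*S = -4*(-13) = 52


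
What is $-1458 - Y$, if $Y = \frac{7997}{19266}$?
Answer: $- \frac{28097825}{19266} \approx -1458.4$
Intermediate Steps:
$Y = \frac{7997}{19266}$ ($Y = 7997 \cdot \frac{1}{19266} = \frac{7997}{19266} \approx 0.41508$)
$-1458 - Y = -1458 - \frac{7997}{19266} = - \frac{28097825}{19266}$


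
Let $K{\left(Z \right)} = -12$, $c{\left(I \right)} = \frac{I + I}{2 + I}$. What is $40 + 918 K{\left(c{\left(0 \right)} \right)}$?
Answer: $-10976$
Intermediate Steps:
$c{\left(I \right)} = \frac{2 I}{2 + I}$
$40 + 918 K{\left(c{\left(0 \right)} \right)} = 40 + 918 \left(-12\right) = 40 - 11016 = -10976$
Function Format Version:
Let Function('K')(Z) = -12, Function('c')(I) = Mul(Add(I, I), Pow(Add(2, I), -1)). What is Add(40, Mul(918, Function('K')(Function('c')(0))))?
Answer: -10976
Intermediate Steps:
Function('c')(I) = Mul(2, I, Pow(Add(2, I), -1)) (Function('c')(I) = Mul(Mul(2, I), Pow(Add(2, I), -1)) = Mul(2, I, Pow(Add(2, I), -1)))
Add(40, Mul(918, Function('K')(Function('c')(0)))) = Add(40, Mul(918, -12)) = Add(40, -11016) = -10976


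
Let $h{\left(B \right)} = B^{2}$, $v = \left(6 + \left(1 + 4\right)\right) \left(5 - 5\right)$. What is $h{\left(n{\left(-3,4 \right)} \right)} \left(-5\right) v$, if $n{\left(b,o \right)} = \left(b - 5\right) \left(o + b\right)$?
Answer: $0$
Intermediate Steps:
$n{\left(b,o \right)} = \left(-5 + b\right) \left(b + o\right)$
$v = 0$ ($v = \left(6 + 5\right) 0 = 11 \cdot 0 = 0$)
$h{\left(n{\left(-3,4 \right)} \right)} \left(-5\right) v = \left(\left(-3\right)^{2} - -15 - 20 - 12\right)^{2} \left(-5\right) 0 = \left(9 + 15 - 20 - 12\right)^{2} \left(-5\right) 0 = \left(-8\right)^{2} \left(-5\right) 0 = 64 \left(-5\right) 0 = \left(-320\right) 0 = 0$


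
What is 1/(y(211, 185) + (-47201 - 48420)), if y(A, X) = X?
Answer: -1/95436 ≈ -1.0478e-5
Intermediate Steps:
1/(y(211, 185) + (-47201 - 48420)) = 1/(185 + (-47201 - 48420)) = 1/(185 - 95621) = 1/(-95436) = -1/95436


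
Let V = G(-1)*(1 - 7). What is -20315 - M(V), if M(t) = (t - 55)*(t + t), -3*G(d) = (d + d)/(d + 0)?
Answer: -19907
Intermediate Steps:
G(d) = -⅔ (G(d) = -(d + d)/(3*(d + 0)) = -2*d/(3*d) = -⅓*2 = -⅔)
V = 4 (V = -2*(1 - 7)/3 = -⅔*(-6) = 4)
M(t) = 2*t*(-55 + t) (M(t) = (-55 + t)*(2*t) = 2*t*(-55 + t))
-20315 - M(V) = -20315 - 2*4*(-55 + 4) = -20315 - 2*4*(-51) = -20315 - 1*(-408) = -20315 + 408 = -19907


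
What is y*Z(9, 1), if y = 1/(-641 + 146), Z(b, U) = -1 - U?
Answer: 2/495 ≈ 0.0040404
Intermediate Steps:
y = -1/495 (y = 1/(-495) = -1/495 ≈ -0.0020202)
y*Z(9, 1) = -(-1 - 1*1)/495 = -(-1 - 1)/495 = -1/495*(-2) = 2/495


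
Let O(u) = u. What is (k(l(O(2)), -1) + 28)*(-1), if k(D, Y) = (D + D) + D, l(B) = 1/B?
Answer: -59/2 ≈ -29.500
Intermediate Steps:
l(B) = 1/B
k(D, Y) = 3*D (k(D, Y) = 2*D + D = 3*D)
(k(l(O(2)), -1) + 28)*(-1) = (3/2 + 28)*(-1) = (59/2)*(-1) = -59/2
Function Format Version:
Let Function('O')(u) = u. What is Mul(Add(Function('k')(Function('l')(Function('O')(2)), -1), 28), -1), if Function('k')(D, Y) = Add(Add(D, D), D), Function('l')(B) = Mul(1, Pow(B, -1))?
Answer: Rational(-59, 2) ≈ -29.500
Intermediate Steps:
Function('l')(B) = Pow(B, -1)
Function('k')(D, Y) = Mul(3, D) (Function('k')(D, Y) = Add(Mul(2, D), D) = Mul(3, D))
Mul(Add(Function('k')(Function('l')(Function('O')(2)), -1), 28), -1) = Mul(Add(Mul(3, Pow(2, -1)), 28), -1) = Mul(Add(Mul(3, Rational(1, 2)), 28), -1) = Mul(Add(Rational(3, 2), 28), -1) = Mul(Rational(59, 2), -1) = Rational(-59, 2)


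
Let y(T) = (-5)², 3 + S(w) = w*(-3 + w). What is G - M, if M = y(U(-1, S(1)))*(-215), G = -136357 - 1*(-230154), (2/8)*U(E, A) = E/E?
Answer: 99172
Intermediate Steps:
S(w) = -3 + w*(-3 + w)
U(E, A) = 4 (U(E, A) = 4*(E/E) = 4*1 = 4)
G = 93797 (G = -136357 + 230154 = 93797)
y(T) = 25
M = -5375 (M = 25*(-215) = -5375)
G - M = 93797 - 1*(-5375) = 93797 + 5375 = 99172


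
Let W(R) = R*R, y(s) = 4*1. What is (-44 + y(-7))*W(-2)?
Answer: -160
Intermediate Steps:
y(s) = 4
W(R) = R**2
(-44 + y(-7))*W(-2) = (-44 + 4)*(-2)**2 = -40*4 = -160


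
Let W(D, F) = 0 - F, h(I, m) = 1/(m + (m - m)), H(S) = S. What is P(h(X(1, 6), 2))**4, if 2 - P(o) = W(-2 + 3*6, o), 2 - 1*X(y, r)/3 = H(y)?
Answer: 625/16 ≈ 39.063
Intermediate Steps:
X(y, r) = 6 - 3*y
h(I, m) = 1/m (h(I, m) = 1/(m + 0) = 1/m)
W(D, F) = -F
P(o) = 2 + o (P(o) = 2 - (-1)*o = 2 + o)
P(h(X(1, 6), 2))**4 = (2 + 1/2)**4 = (5/2)**4 = 625/16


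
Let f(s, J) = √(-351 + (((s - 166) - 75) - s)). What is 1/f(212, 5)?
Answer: -I*√37/148 ≈ -0.0411*I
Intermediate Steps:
f(s, J) = 4*I*√37 (f(s, J) = √(-351 + (((-166 + s) - 75) - s)) = √(-351 + ((-241 + s) - s)) = √(-351 - 241) = √(-592) = 4*I*√37)
1/f(212, 5) = 1/(4*I*√37) = -I*√37/148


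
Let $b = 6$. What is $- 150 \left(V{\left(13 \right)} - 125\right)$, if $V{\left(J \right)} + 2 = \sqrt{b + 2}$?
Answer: $19050 - 300 \sqrt{2} \approx 18626.0$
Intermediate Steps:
$V{\left(J \right)} = -2 + 2 \sqrt{2}$ ($V{\left(J \right)} = -2 + \sqrt{6 + 2} = -2 + \sqrt{8} = -2 + 2 \sqrt{2}$)
$- 150 \left(V{\left(13 \right)} - 125\right) = - 150 \left(\left(-2 + 2 \sqrt{2}\right) - 125\right) = - 150 \left(-127 + 2 \sqrt{2}\right) = 19050 - 300 \sqrt{2}$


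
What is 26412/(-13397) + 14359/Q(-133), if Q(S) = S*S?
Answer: -274834345/236979533 ≈ -1.1597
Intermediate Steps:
Q(S) = S²
26412/(-13397) + 14359/Q(-133) = 26412/(-13397) + 14359/((-133)²) = 26412*(-1/13397) + 14359/17689 = -26412/13397 + 14359*(1/17689) = -26412/13397 + 14359/17689 = -274834345/236979533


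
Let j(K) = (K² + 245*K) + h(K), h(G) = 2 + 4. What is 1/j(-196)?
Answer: -1/9598 ≈ -0.00010419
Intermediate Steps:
h(G) = 6
j(K) = 6 + K² + 245*K (j(K) = (K² + 245*K) + 6 = 6 + K² + 245*K)
1/j(-196) = 1/(6 + (-196)² + 245*(-196)) = 1/(6 + 38416 - 48020) = 1/(-9598) = -1/9598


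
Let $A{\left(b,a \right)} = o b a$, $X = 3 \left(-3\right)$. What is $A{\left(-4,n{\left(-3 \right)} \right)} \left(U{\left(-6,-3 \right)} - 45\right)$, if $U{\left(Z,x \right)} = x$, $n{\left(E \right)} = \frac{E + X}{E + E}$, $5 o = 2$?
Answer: $\frac{768}{5} \approx 153.6$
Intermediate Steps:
$o = \frac{2}{5}$ ($o = \frac{1}{5} \cdot 2 = \frac{2}{5} \approx 0.4$)
$X = -9$
$n{\left(E \right)} = \frac{-9 + E}{2 E}$ ($n{\left(E \right)} = \frac{E - 9}{E + E} = \frac{-9 + E}{2 E}$)
$A{\left(b,a \right)} = \frac{2 a b}{5}$ ($A{\left(b,a \right)} = \frac{2 b}{5} a = \frac{2 a b}{5}$)
$A{\left(-4,n{\left(-3 \right)} \right)} \left(U{\left(-6,-3 \right)} - 45\right) = \frac{2}{5} \frac{-9 - 3}{2 \left(-3\right)} \left(-4\right) \left(-3 - 45\right) = \frac{2}{5} \cdot \frac{1}{2} \left(- \frac{1}{3}\right) \left(-12\right) \left(-4\right) \left(-48\right) = \frac{2}{5} \cdot 2 \left(-4\right) \left(-48\right) = \left(- \frac{16}{5}\right) \left(-48\right) = \frac{768}{5}$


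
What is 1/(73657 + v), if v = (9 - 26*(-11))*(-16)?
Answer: 1/68937 ≈ 1.4506e-5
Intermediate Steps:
v = -4720 (v = (9 + 286)*(-16) = 295*(-16) = -4720)
1/(73657 + v) = 1/(73657 - 4720) = 1/68937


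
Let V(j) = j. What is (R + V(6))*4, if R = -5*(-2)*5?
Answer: 224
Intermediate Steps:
R = 50 (R = 10*5 = 50)
(R + V(6))*4 = (50 + 6)*4 = 56*4 = 224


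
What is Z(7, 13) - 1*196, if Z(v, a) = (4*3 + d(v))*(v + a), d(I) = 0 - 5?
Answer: -56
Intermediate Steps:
d(I) = -5
Z(v, a) = 7*a + 7*v (Z(v, a) = (4*3 - 5)*(v + a) = (12 - 5)*(a + v) = 7*(a + v) = 7*a + 7*v)
Z(7, 13) - 1*196 = (7*13 + 7*7) - 1*196 = (91 + 49) - 196 = 140 - 196 = -56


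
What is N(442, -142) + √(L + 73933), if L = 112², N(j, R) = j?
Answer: 442 + √86477 ≈ 736.07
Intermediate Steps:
L = 12544
N(442, -142) + √(L + 73933) = 442 + √(12544 + 73933) = 442 + √86477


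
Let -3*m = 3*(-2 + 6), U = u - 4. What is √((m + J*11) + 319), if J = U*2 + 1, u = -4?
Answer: 5*√6 ≈ 12.247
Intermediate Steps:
U = -8 (U = -4 - 4 = -8)
m = -4 (m = -(-2 + 6) = -4 ≈ -4.0000)
J = -15 (J = -8*2 + 1 = -16 + 1 = -15)
√((m + J*11) + 319) = √((-4 - 15*11) + 319) = √((-4 - 165) + 319) = √(-169 + 319) = √150 = 5*√6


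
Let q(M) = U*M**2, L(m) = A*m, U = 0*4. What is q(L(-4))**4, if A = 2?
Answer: 0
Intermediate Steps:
U = 0
L(m) = 2*m
q(M) = 0 (q(M) = 0*M**2 = 0)
q(L(-4))**4 = 0**4 = 0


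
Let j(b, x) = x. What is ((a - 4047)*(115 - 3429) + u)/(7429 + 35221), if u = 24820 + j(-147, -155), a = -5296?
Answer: 30987367/42650 ≈ 726.55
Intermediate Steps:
u = 24665 (u = 24820 - 155 = 24665)
((a - 4047)*(115 - 3429) + u)/(7429 + 35221) = ((-5296 - 4047)*(115 - 3429) + 24665)/(7429 + 35221) = (-9343*(-3314) + 24665)/42650 = (30962702 + 24665)*(1/42650) = 30987367*(1/42650) = 30987367/42650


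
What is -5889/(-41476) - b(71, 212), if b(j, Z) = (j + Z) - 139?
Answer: -5966655/41476 ≈ -143.86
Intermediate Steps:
b(j, Z) = -139 + Z + j (b(j, Z) = (Z + j) - 139 = -139 + Z + j)
-5889/(-41476) - b(71, 212) = -5889/(-41476) - (-139 + 212 + 71) = -5889*(-1/41476) - 1*144 = 5889/41476 - 144 = -5966655/41476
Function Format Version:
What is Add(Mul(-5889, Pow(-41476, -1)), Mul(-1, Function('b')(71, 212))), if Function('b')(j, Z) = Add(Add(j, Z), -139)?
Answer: Rational(-5966655, 41476) ≈ -143.86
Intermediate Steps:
Function('b')(j, Z) = Add(-139, Z, j) (Function('b')(j, Z) = Add(Add(Z, j), -139) = Add(-139, Z, j))
Add(Mul(-5889, Pow(-41476, -1)), Mul(-1, Function('b')(71, 212))) = Add(Mul(-5889, Pow(-41476, -1)), Mul(-1, Add(-139, 212, 71))) = Add(Mul(-5889, Rational(-1, 41476)), Mul(-1, 144)) = Add(Rational(5889, 41476), -144) = Rational(-5966655, 41476)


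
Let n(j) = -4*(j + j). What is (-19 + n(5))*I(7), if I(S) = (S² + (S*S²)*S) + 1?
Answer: -144609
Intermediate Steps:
I(S) = 1 + S² + S⁴ (I(S) = (S² + S³*S) + 1 = (S² + S⁴) + 1 = 1 + S² + S⁴)
n(j) = -8*j
(-19 + n(5))*I(7) = (-19 - 8*5)*(1 + 7² + 7⁴) = (-19 - 40)*(1 + 49 + 2401) = -59*2451 = -144609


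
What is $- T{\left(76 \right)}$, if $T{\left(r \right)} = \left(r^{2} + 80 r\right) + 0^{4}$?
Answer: $-11856$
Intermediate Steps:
$T{\left(r \right)} = r^{2} + 80 r$ ($T{\left(r \right)} = \left(r^{2} + 80 r\right) + 0 = r^{2} + 80 r$)
$- T{\left(76 \right)} = - 76 \left(80 + 76\right) = - 76 \cdot 156 = \left(-1\right) 11856 = -11856$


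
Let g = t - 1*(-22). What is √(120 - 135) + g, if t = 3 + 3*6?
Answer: 43 + I*√15 ≈ 43.0 + 3.873*I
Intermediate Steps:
t = 21 (t = 3 + 18 = 21)
g = 43 (g = 21 - 1*(-22) = 21 + 22 = 43)
√(120 - 135) + g = √(120 - 135) + 43 = √(-15) + 43 = I*√15 + 43 = 43 + I*√15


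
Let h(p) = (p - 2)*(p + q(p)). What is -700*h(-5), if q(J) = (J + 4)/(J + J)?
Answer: -24010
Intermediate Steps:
q(J) = (4 + J)/(2*J) (q(J) = (4 + J)/((2*J)) = (4 + J)*(1/(2*J)) = (4 + J)/(2*J))
h(p) = (-2 + p)*(p + (4 + p)/(2*p)) (h(p) = (p - 2)*(p + (4 + p)/(2*p)) = (-2 + p)*(p + (4 + p)/(2*p)))
-700*h(-5) = -700*(1 + (-5)**2 - 4/(-5) - 3/2*(-5)) = -700*(1 + 25 - 4*(-1/5) + 15/2) = -700*(1 + 25 + 4/5 + 15/2) = -700*343/10 = -24010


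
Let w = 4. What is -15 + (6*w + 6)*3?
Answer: 75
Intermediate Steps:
-15 + (6*w + 6)*3 = -15 + (6*4 + 6)*3 = -15 + (24 + 6)*3 = -15 + 30*3 = -15 + 90 = 75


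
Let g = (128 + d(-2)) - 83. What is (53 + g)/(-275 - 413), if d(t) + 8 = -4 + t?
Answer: -21/172 ≈ -0.12209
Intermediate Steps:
d(t) = -12 + t (d(t) = -8 + (-4 + t) = -12 + t)
g = 31 (g = (128 + (-12 - 2)) - 83 = (128 - 14) - 83 = 114 - 83 = 31)
(53 + g)/(-275 - 413) = (53 + 31)/(-275 - 413) = 84/(-688) = 84*(-1/688) = -21/172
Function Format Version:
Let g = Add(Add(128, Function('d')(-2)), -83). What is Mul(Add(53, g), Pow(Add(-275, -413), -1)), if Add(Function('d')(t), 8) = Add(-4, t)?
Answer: Rational(-21, 172) ≈ -0.12209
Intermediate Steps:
Function('d')(t) = Add(-12, t) (Function('d')(t) = Add(-8, Add(-4, t)) = Add(-12, t))
g = 31 (g = Add(Add(128, Add(-12, -2)), -83) = Add(Add(128, -14), -83) = Add(114, -83) = 31)
Mul(Add(53, g), Pow(Add(-275, -413), -1)) = Mul(Add(53, 31), Pow(Add(-275, -413), -1)) = Mul(84, Pow(-688, -1)) = Mul(84, Rational(-1, 688)) = Rational(-21, 172)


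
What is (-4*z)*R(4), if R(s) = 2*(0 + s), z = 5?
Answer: -160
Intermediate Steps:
R(s) = 2*s
(-4*z)*R(4) = (-4*5)*(2*4) = -20*8 = -160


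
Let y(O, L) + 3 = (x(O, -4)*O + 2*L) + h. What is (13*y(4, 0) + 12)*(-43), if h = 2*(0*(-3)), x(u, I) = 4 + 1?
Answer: -10019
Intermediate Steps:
x(u, I) = 5
h = 0 (h = 2*0 = 0)
y(O, L) = -3 + 2*L + 5*O (y(O, L) = -3 + ((5*O + 2*L) + 0) = -3 + ((2*L + 5*O) + 0) = -3 + (2*L + 5*O) = -3 + 2*L + 5*O)
(13*y(4, 0) + 12)*(-43) = (13*(-3 + 2*0 + 5*4) + 12)*(-43) = (13*(-3 + 0 + 20) + 12)*(-43) = (13*17 + 12)*(-43) = (221 + 12)*(-43) = 233*(-43) = -10019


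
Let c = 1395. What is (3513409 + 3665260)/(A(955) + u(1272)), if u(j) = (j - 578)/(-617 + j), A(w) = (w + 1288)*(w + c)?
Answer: 4702028195/3452538444 ≈ 1.3619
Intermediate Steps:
A(w) = (1288 + w)*(1395 + w) (A(w) = (w + 1288)*(w + 1395) = (1288 + w)*(1395 + w))
u(j) = (-578 + j)/(-617 + j)
(3513409 + 3665260)/(A(955) + u(1272)) = (3513409 + 3665260)/((1796760 + 955² + 2683*955) + (-578 + 1272)/(-617 + 1272)) = 7178669/((1796760 + 912025 + 2562265) + 694/655) = 7178669/(5271050 + (1/655)*694) = 7178669/(5271050 + 694/655) = 7178669/(3452538444/655) = 7178669*(655/3452538444) = 4702028195/3452538444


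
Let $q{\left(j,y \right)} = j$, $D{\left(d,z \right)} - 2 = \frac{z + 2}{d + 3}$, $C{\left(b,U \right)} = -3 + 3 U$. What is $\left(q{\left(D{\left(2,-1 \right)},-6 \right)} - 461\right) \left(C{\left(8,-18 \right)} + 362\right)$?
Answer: $-139934$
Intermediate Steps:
$D{\left(d,z \right)} = 2 + \frac{2 + z}{3 + d}$ ($D{\left(d,z \right)} = 2 + \frac{z + 2}{d + 3} = 2 + \frac{2 + z}{3 + d}$)
$\left(q{\left(D{\left(2,-1 \right)},-6 \right)} - 461\right) \left(C{\left(8,-18 \right)} + 362\right) = \left(\frac{8 - 1 + 2 \cdot 2}{3 + 2} - 461\right) \left(\left(-3 + 3 \left(-18\right)\right) + 362\right) = \left(\frac{8 - 1 + 4}{5} - 461\right) \left(\left(-3 - 54\right) + 362\right) = \left(\frac{1}{5} \cdot 11 - 461\right) \left(-57 + 362\right) = \left(\frac{11}{5} - 461\right) 305 = \left(- \frac{2294}{5}\right) 305 = -139934$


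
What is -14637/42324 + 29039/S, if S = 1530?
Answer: 201108671/10792620 ≈ 18.634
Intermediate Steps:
-14637/42324 + 29039/S = -14637/42324 + 29039/1530 = -14637*1/42324 + 29039*(1/1530) = -4879/14108 + 29039/1530 = 201108671/10792620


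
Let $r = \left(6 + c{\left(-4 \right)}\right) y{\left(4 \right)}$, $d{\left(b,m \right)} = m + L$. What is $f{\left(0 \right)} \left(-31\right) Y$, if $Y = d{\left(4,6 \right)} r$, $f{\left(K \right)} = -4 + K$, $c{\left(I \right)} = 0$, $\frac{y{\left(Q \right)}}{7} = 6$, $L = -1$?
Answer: $156240$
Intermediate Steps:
$d{\left(b,m \right)} = -1 + m$ ($d{\left(b,m \right)} = m - 1 = -1 + m$)
$y{\left(Q \right)} = 42$ ($y{\left(Q \right)} = 7 \cdot 6 = 42$)
$r = 252$ ($r = \left(6 + 0\right) 42 = 6 \cdot 42 = 252$)
$Y = 1260$ ($Y = \left(-1 + 6\right) 252 = 5 \cdot 252 = 1260$)
$f{\left(0 \right)} \left(-31\right) Y = \left(-4 + 0\right) \left(-31\right) 1260 = \left(-4\right) \left(-31\right) 1260 = 124 \cdot 1260 = 156240$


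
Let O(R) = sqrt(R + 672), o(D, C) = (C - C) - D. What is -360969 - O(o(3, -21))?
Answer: -360969 - sqrt(669) ≈ -3.6100e+5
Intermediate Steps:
o(D, C) = -D (o(D, C) = 0 - D = -D)
O(R) = sqrt(672 + R)
-360969 - O(o(3, -21)) = -360969 - sqrt(672 - 1*3) = -360969 - sqrt(672 - 3) = -360969 - sqrt(669)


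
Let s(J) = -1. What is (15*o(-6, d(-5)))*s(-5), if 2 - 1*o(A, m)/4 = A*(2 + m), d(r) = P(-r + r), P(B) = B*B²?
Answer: -840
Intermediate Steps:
P(B) = B³
d(r) = 0 (d(r) = (-r + r)³ = 0³ = 0)
o(A, m) = 8 - 4*A*(2 + m)
(15*o(-6, d(-5)))*s(-5) = (15*(8 - 8*(-6) - 4*(-6)*0))*(-1) = (15*(8 + 48 + 0))*(-1) = (15*56)*(-1) = 840*(-1) = -840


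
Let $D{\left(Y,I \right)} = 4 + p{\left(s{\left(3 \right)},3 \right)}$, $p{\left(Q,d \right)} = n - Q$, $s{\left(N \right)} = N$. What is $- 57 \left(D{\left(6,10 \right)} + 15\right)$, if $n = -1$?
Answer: $-855$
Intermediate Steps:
$p{\left(Q,d \right)} = -1 - Q$
$D{\left(Y,I \right)} = 0$ ($D{\left(Y,I \right)} = 4 - 4 = 0$)
$- 57 \left(D{\left(6,10 \right)} + 15\right) = - 57 \left(0 + 15\right) = \left(-57\right) 15 = -855$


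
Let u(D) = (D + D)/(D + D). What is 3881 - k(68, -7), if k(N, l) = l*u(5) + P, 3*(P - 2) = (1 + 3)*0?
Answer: 3886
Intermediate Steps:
u(D) = 1 (u(D) = (2*D)/((2*D)) = (2*D)*(1/(2*D)) = 1)
P = 2 (P = 2 + ((1 + 3)*0)/3 = 2 + (4*0)/3 = 2 + (⅓)*0 = 2 + 0 = 2)
k(N, l) = 2 + l (k(N, l) = l*1 + 2 = l + 2 = 2 + l)
3881 - k(68, -7) = 3881 - (2 - 7) = 3881 - 1*(-5) = 3881 + 5 = 3886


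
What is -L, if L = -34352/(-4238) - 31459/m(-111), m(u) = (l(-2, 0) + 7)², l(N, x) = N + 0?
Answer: 66232221/52975 ≈ 1250.3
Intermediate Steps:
l(N, x) = N
m(u) = 25 (m(u) = (-2 + 7)² = 5² = 25)
L = -66232221/52975 (L = -34352/(-4238) - 31459/25 = -34352*(-1/4238) - 31459*1/25 = 17176/2119 - 31459/25 = -66232221/52975 ≈ -1250.3)
-L = -1*(-66232221/52975) = 66232221/52975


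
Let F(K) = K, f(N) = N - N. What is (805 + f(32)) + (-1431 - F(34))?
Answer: -660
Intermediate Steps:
f(N) = 0
(805 + f(32)) + (-1431 - F(34)) = (805 + 0) + (-1431 - 1*34) = 805 + (-1431 - 34) = 805 - 1465 = -660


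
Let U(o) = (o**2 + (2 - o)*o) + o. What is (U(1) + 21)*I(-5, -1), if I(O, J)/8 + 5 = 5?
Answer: 0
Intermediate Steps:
U(o) = o + o**2 + o*(2 - o) (U(o) = (o**2 + o*(2 - o)) + o = o + o**2 + o*(2 - o))
I(O, J) = 0 (I(O, J) = -40 + 8*5 = -40 + 40 = 0)
(U(1) + 21)*I(-5, -1) = (3*1 + 21)*0 = (3 + 21)*0 = 24*0 = 0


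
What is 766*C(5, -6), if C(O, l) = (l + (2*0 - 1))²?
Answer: 37534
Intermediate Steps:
C(O, l) = (-1 + l)² (C(O, l) = (l + (0 - 1))² = (l - 1)² = (-1 + l)²)
766*C(5, -6) = 766*(-1 - 6)² = 766*(-7)² = 766*49 = 37534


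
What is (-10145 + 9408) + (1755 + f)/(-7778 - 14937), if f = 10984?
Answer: -16753694/22715 ≈ -737.56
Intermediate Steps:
(-10145 + 9408) + (1755 + f)/(-7778 - 14937) = (-10145 + 9408) + (1755 + 10984)/(-7778 - 14937) = -737 + 12739/(-22715) = -737 + 12739*(-1/22715) = -737 - 12739/22715 = -16753694/22715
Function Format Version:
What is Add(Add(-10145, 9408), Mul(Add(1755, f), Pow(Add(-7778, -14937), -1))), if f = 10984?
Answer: Rational(-16753694, 22715) ≈ -737.56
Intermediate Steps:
Add(Add(-10145, 9408), Mul(Add(1755, f), Pow(Add(-7778, -14937), -1))) = Add(Add(-10145, 9408), Mul(Add(1755, 10984), Pow(Add(-7778, -14937), -1))) = Add(-737, Mul(12739, Pow(-22715, -1))) = Add(-737, Mul(12739, Rational(-1, 22715))) = Add(-737, Rational(-12739, 22715)) = Rational(-16753694, 22715)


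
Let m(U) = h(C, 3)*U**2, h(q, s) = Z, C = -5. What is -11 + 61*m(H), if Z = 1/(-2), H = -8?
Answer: -1963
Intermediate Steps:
Z = -1/2 (Z = 1*(-1/2) = -1/2 ≈ -0.50000)
h(q, s) = -1/2
m(U) = -U**2/2
-11 + 61*m(H) = -11 + 61*(-1/2*(-8)**2) = -11 + 61*(-1/2*64) = -11 + 61*(-32) = -11 - 1952 = -1963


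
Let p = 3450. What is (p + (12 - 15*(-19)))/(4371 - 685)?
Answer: 3747/3686 ≈ 1.0165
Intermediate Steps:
(p + (12 - 15*(-19)))/(4371 - 685) = (3450 + (12 - 15*(-19)))/(4371 - 685) = (3450 + (12 + 285))/3686 = (3450 + 297)*(1/3686) = 3747*(1/3686) = 3747/3686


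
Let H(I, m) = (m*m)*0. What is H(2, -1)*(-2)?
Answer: 0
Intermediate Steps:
H(I, m) = 0 (H(I, m) = m²*0 = 0)
H(2, -1)*(-2) = 0*(-2) = 0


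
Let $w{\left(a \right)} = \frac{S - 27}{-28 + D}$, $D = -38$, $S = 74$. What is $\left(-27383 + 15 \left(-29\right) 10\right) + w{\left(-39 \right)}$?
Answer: $- \frac{2094425}{66} \approx -31734.0$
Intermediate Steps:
$w{\left(a \right)} = - \frac{47}{66}$ ($w{\left(a \right)} = \frac{74 - 27}{-28 - 38} = \frac{47}{-66} = 47 \left(- \frac{1}{66}\right) = - \frac{47}{66}$)
$\left(-27383 + 15 \left(-29\right) 10\right) + w{\left(-39 \right)} = \left(-27383 + 15 \left(-29\right) 10\right) - \frac{47}{66} = \left(-27383 - 4350\right) - \frac{47}{66} = -31733 - \frac{47}{66} = - \frac{2094425}{66}$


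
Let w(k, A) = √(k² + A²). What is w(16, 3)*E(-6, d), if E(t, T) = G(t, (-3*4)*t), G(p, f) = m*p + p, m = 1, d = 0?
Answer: -12*√265 ≈ -195.35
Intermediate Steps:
G(p, f) = 2*p (G(p, f) = 1*p + p = p + p = 2*p)
E(t, T) = 2*t
w(k, A) = √(A² + k²)
w(16, 3)*E(-6, d) = √(3² + 16²)*(2*(-6)) = √(9 + 256)*(-12) = √265*(-12) = -12*√265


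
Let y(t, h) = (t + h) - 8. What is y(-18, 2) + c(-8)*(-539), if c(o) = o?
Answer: 4288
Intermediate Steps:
y(t, h) = -8 + h + t (y(t, h) = (h + t) - 8 = -8 + h + t)
y(-18, 2) + c(-8)*(-539) = (-8 + 2 - 18) - 8*(-539) = -24 + 4312 = 4288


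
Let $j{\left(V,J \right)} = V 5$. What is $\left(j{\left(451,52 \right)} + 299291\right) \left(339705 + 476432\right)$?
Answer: $246102847802$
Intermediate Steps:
$j{\left(V,J \right)} = 5 V$
$\left(j{\left(451,52 \right)} + 299291\right) \left(339705 + 476432\right) = \left(5 \cdot 451 + 299291\right) \left(339705 + 476432\right) = \left(2255 + 299291\right) 816137 = 301546 \cdot 816137 = 246102847802$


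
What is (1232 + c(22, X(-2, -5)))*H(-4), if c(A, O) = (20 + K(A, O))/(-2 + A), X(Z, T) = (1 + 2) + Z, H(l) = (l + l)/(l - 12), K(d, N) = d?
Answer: 12341/20 ≈ 617.05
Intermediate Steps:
H(l) = 2*l/(-12 + l) (H(l) = (2*l)/(-12 + l) = 2*l/(-12 + l))
X(Z, T) = 3 + Z
c(A, O) = (20 + A)/(-2 + A)
(1232 + c(22, X(-2, -5)))*H(-4) = (1232 + (20 + 22)/(-2 + 22))*(2*(-4)/(-12 - 4)) = (1232 + 42/20)*(2*(-4)/(-16)) = (1232 + (1/20)*42)*(2*(-4)*(-1/16)) = (1232 + 21/10)*(1/2) = (12341/10)*(1/2) = 12341/20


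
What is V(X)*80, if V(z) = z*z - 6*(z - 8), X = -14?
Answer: 26240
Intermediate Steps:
V(z) = 48 + z**2 - 6*z (V(z) = z**2 - 6*(-8 + z) = z**2 + (48 - 6*z) = 48 + z**2 - 6*z)
V(X)*80 = (48 + (-14)**2 - 6*(-14))*80 = (48 + 196 + 84)*80 = 328*80 = 26240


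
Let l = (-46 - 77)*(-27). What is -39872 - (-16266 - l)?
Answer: -20285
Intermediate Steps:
l = 3321 (l = -123*(-27) = 3321)
-39872 - (-16266 - l) = -39872 - (-16266 - 1*3321) = -39872 - (-16266 - 3321) = -39872 - 1*(-19587) = -39872 + 19587 = -20285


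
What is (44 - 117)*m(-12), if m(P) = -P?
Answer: -876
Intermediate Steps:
(44 - 117)*m(-12) = (44 - 117)*(-1*(-12)) = -73*12 = -876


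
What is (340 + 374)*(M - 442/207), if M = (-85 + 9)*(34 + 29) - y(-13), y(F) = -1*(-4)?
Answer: -236187868/69 ≈ -3.4230e+6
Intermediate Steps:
y(F) = 4
M = -4792 (M = (-85 + 9)*(34 + 29) - 1*4 = -76*63 - 4 = -4788 - 4 = -4792)
(340 + 374)*(M - 442/207) = (340 + 374)*(-4792 - 442/207) = 714*(-4792 - 442*1/207) = 714*(-4792 - 442/207) = 714*(-992386/207) = -236187868/69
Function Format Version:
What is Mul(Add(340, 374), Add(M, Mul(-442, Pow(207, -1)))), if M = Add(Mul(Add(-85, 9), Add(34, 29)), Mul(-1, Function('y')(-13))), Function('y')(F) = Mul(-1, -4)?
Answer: Rational(-236187868, 69) ≈ -3.4230e+6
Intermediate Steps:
Function('y')(F) = 4
M = -4792 (M = Add(Mul(Add(-85, 9), Add(34, 29)), Mul(-1, 4)) = Add(Mul(-76, 63), -4) = Add(-4788, -4) = -4792)
Mul(Add(340, 374), Add(M, Mul(-442, Pow(207, -1)))) = Mul(Add(340, 374), Add(-4792, Mul(-442, Pow(207, -1)))) = Mul(714, Add(-4792, Mul(-442, Rational(1, 207)))) = Mul(714, Add(-4792, Rational(-442, 207))) = Mul(714, Rational(-992386, 207)) = Rational(-236187868, 69)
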